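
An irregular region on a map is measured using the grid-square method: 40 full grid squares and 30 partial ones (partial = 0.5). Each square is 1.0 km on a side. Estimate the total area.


effective squares = 40 + 30 * 0.5 = 55.0
area = 55.0 * 1.0 = 55.0 km^2

55.0 km^2


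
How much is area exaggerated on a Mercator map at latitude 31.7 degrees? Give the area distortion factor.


area_distortion = 1/cos^2(31.7) = 1.381

1.381


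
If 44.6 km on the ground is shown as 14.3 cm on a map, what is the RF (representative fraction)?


ground = 44.6 km = 4460000 cm; RF denominator = ground / map = 4460000 / 14.3 ≈ 311888; RF = 1:311888

1:311888


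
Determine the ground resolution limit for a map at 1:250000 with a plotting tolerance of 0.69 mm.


ground = 0.69 mm * 250000 / 1000 = 172.5 m

172.5 m


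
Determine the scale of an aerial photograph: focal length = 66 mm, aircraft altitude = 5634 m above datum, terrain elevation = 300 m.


scale = f / (H - h) = 66 mm / 5334 m = 66 / 5334000 = 1:80818

1:80818


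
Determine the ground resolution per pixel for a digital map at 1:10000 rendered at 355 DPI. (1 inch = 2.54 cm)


pixel_cm = 2.54 / 355 ≈ 0.007155 cm
ground = pixel_cm * 10000 / 100 = 2.54 * 10000 / (355 * 100) = 25400 / 35500 ≈ 0.72 m

0.72 m


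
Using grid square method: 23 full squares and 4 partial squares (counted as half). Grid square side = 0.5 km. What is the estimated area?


effective squares = 23 + 4 * 0.5 = 25.0
area = 25.0 * 0.25 = 6.25 km^2

6.25 km^2


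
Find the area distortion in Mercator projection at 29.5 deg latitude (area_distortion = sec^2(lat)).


area_distortion = 1/cos^2(29.5) = 1.32

1.32


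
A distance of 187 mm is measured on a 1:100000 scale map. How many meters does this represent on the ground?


ground = 187 mm * 100000 / 1000 = 18700.0 m

18700.0 m


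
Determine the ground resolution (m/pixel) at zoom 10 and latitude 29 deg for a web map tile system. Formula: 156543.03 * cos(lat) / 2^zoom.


res = 156543.03 * cos(29) / 2^10 = 156543.03 * 0.87461971 / 1024 = 133.71 m/pixel

133.71 m/pixel


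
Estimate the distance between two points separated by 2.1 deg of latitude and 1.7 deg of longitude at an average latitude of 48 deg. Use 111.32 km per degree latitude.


dlat_km = 2.1 * 111.32 = 233.772
dlon_km = 1.7 * 111.32 * cos(48) ≈ 126.629
dist = sqrt(233.772^2 + 126.629^2) ≈ 265.9 km

265.9 km


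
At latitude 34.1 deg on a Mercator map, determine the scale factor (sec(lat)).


SF = 1 / cos(34.1) = 1 / 0.82806 = 1.208

1.208


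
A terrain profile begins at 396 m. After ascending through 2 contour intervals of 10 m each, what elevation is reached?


elevation = 396 + 2 * 10 = 416 m

416 m


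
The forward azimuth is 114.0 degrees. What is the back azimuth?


back azimuth = (114.0 + 180) mod 360 = 294.0 degrees

294.0 degrees


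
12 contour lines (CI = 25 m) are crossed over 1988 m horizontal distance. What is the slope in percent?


elevation change = 12 * 25 = 300 m
slope = 300 / 1988 * 100 = 15.1%

15.1%


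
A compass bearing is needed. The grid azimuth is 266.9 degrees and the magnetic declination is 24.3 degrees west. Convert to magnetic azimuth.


magnetic azimuth = grid azimuth - declination (east +ve)
mag_az = 266.9 - -24.3 = 291.2 degrees

291.2 degrees


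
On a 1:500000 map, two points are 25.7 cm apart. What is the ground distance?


ground = 25.7 cm * 500000 / 100 = 128500.0 m = 128.5 km

128.5 km


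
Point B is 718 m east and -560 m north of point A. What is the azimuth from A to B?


az = atan2(718, -560) = 128.0 deg
adjusted to 0-360: 128.0 degrees

128.0 degrees


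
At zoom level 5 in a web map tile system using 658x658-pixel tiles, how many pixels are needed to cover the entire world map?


tiles per axis = 2^5 = 32
total tiles = 32^2 = 1024
pixels per axis = 32 * 658 = 21056
total pixels = 21056^2 = 443355136

443355136 pixels


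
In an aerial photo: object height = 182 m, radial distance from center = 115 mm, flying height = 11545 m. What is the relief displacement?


d = h * r / H = 182 * 115 / 11545 = 1.81 mm

1.81 mm


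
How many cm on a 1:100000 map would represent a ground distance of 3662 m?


map_cm = 3662 * 100 / 100000 = 3.662 cm ≈ 3.66 cm

3.66 cm


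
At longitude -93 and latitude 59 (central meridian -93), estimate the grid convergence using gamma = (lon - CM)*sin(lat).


gamma = (-93 - -93) * sin(59) = 0 * 0.857167 = 0.0 degrees

0.0 degrees


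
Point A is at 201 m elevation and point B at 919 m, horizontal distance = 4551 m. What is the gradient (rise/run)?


gradient = (919 - 201) / 4551 = 718 / 4551 = 0.1578

0.1578


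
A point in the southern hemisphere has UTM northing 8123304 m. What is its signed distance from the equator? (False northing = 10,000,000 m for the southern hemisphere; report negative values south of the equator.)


For southern: actual = 8123304 - 10000000 = -1876696 m

-1876696 m


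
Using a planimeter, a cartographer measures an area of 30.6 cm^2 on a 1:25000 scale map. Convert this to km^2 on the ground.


ground_area = 30.6 * (25000/100)^2 = 1912500.0 m^2 = 1.9125 km^2 ≈ 1.913 km^2

1.913 km^2


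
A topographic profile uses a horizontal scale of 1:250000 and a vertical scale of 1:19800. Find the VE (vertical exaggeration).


VE = horizontal_scale / vertical_scale = 250000 / 19800 ≈ 12.6

12.6x


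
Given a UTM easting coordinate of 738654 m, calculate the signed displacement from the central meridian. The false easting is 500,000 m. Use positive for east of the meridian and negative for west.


displacement = 738654 - 500000 = 238654 m

238654 m


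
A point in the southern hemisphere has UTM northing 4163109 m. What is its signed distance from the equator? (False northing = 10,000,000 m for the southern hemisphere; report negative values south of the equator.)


For southern: actual = 4163109 - 10000000 = -5836891 m

-5836891 m


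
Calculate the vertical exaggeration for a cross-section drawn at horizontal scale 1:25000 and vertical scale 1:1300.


VE = horizontal_scale / vertical_scale = 25000 / 1300 ≈ 19.2

19.2x


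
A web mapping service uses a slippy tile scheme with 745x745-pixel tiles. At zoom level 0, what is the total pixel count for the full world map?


tiles per axis = 2^0 = 1
total tiles = 1^2 = 1
pixels per axis = 1 * 745 = 745
total pixels = 745^2 = 555025

555025 pixels


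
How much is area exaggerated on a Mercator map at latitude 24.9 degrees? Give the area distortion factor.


area_distortion = 1/cos^2(24.9) = 1.215

1.215


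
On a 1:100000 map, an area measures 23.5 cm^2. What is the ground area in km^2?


ground_area = 23.5 * (100000/100)^2 = 23500000.0 m^2 = 23.5 km^2

23.5 km^2


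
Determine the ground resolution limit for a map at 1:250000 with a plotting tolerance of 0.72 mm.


ground = 0.72 mm * 250000 / 1000 = 180.0 m

180.0 m


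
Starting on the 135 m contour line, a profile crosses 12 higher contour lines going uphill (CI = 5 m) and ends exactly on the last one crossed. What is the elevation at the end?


elevation = 135 + 12 * 5 = 195 m

195 m


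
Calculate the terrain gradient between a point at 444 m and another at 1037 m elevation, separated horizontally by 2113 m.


gradient = (1037 - 444) / 2113 = 593 / 2113 = 0.2806

0.2806


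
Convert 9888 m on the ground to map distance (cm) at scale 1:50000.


map_cm = 9888 * 100 / 50000 = 19.776 cm ≈ 19.78 cm

19.78 cm


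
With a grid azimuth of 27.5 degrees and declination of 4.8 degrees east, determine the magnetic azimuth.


magnetic azimuth = grid azimuth - declination (east +ve)
mag_az = 27.5 - 4.8 = 22.7 degrees

22.7 degrees


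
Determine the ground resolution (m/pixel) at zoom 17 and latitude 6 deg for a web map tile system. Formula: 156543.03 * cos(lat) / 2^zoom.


res = 156543.03 * cos(6) / 2^17 = 156543.03 * 0.9945219 / 131072 = 1.19 m/pixel

1.19 m/pixel


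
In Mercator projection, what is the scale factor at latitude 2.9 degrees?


SF = 1 / cos(2.9) = 1 / 0.998719 = 1.001

1.001


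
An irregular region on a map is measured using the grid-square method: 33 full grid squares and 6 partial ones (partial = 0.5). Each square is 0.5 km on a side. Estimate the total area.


effective squares = 33 + 6 * 0.5 = 36.0
area = 36.0 * 0.25 = 9.0 km^2

9.0 km^2


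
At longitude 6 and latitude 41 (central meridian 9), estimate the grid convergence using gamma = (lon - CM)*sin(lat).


gamma = (6 - 9) * sin(41) = -3 * 0.656059 = -1.968 degrees

-1.968 degrees


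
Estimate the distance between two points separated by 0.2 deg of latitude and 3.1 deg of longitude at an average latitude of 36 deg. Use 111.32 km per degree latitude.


dlat_km = 0.2 * 111.32 = 22.264
dlon_km = 3.1 * 111.32 * cos(36) ≈ 279.185
dist = sqrt(22.264^2 + 279.185^2) ≈ 280.1 km

280.1 km


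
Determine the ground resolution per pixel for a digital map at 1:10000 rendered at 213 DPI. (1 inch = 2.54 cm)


pixel_cm = 2.54 / 213 ≈ 0.011925 cm
ground = pixel_cm * 10000 / 100 = 2.54 * 10000 / (213 * 100) = 25400 / 21300 ≈ 1.19 m

1.19 m


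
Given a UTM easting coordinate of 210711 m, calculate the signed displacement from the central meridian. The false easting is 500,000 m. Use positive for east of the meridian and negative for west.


displacement = 210711 - 500000 = -289289 m

-289289 m


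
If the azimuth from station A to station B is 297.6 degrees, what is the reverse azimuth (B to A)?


back azimuth = (297.6 + 180) mod 360 = 117.6 degrees

117.6 degrees


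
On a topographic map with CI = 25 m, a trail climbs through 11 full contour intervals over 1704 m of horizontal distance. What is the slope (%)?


elevation change = 11 * 25 = 275 m
slope = 275 / 1704 * 100 = 16.1%

16.1%


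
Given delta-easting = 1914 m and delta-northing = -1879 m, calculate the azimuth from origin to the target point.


az = atan2(1914, -1879) = 134.5 deg
adjusted to 0-360: 134.5 degrees

134.5 degrees


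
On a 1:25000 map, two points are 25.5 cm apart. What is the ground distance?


ground = 25.5 cm * 25000 / 100 = 6375.0 m = 6.375 km

6.375 km


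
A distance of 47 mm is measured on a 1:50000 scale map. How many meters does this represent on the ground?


ground = 47 mm * 50000 / 1000 = 2350.0 m

2350.0 m


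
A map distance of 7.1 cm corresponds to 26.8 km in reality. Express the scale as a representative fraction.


ground = 26.8 km = 2680000 cm; RF denominator = ground / map = 2680000 / 7.1 ≈ 377465; RF = 1:377465

1:377465


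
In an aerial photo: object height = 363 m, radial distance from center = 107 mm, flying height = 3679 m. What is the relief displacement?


d = h * r / H = 363 * 107 / 3679 = 10.56 mm

10.56 mm


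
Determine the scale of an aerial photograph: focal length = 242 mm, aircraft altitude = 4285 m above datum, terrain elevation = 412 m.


scale = f / (H - h) = 242 mm / 3873 m = 242 / 3873000 = 1:16004

1:16004


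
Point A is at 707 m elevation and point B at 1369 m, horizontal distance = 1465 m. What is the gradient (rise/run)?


gradient = (1369 - 707) / 1465 = 662 / 1465 = 0.4519

0.4519


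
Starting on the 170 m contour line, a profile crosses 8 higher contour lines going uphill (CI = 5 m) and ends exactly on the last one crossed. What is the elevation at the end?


elevation = 170 + 8 * 5 = 210 m

210 m


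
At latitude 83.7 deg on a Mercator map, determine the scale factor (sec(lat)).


SF = 1 / cos(83.7) = 1 / 0.109734 = 9.113

9.113


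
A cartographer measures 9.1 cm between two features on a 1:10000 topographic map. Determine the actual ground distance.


ground = 9.1 cm * 10000 / 100 = 910.0 m

910.0 m


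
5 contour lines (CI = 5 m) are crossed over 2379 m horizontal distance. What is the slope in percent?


elevation change = 5 * 5 = 25 m
slope = 25 / 2379 * 100 = 1.1%

1.1%


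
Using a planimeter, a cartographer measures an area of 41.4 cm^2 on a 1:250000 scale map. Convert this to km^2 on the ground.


ground_area = 41.4 * (250000/100)^2 = 258750000.0 m^2 = 258.75 km^2

258.75 km^2


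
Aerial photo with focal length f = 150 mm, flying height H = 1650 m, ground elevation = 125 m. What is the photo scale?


scale = f / (H - h) = 150 mm / 1525 m = 150 / 1525000 = 1:10167

1:10167


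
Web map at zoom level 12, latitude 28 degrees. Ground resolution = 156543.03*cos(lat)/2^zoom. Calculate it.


res = 156543.03 * cos(28) / 2^12 = 156543.03 * 0.88294759 / 4096 = 33.74 m/pixel

33.74 m/pixel


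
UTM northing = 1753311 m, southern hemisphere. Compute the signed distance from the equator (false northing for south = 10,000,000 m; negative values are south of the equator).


For southern: actual = 1753311 - 10000000 = -8246689 m

-8246689 m


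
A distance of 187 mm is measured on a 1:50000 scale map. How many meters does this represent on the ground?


ground = 187 mm * 50000 / 1000 = 9350.0 m

9350.0 m


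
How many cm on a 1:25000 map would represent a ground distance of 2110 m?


map_cm = 2110 * 100 / 25000 = 8.44 cm

8.44 cm


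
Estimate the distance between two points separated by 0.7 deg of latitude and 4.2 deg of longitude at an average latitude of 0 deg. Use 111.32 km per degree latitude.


dlat_km = 0.7 * 111.32 = 77.924
dlon_km = 4.2 * 111.32 * cos(0) ≈ 467.544
dist = sqrt(77.924^2 + 467.544^2) ≈ 474.0 km

474.0 km


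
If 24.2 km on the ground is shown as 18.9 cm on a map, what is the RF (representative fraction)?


ground = 24.2 km = 2420000 cm; RF denominator = ground / map = 2420000 / 18.9 ≈ 128042; RF = 1:128042

1:128042


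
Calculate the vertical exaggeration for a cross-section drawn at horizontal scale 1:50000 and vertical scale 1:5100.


VE = horizontal_scale / vertical_scale = 50000 / 5100 ≈ 9.8

9.8x


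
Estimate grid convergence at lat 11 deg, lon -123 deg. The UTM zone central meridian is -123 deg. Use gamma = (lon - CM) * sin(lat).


gamma = (-123 - -123) * sin(11) = 0 * 0.190809 = 0.0 degrees

0.0 degrees


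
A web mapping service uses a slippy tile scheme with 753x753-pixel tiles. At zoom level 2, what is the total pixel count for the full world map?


tiles per axis = 2^2 = 4
total tiles = 4^2 = 16
pixels per axis = 4 * 753 = 3012
total pixels = 3012^2 = 9072144

9072144 pixels


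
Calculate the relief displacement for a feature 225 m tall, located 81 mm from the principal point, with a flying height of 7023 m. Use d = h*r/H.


d = h * r / H = 225 * 81 / 7023 = 2.6 mm

2.6 mm


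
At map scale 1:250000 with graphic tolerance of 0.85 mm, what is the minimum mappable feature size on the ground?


ground = 0.85 mm * 250000 / 1000 = 212.5 m

212.5 m


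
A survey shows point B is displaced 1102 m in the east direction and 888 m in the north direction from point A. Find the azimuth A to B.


az = atan2(1102, 888) = 51.1 deg
adjusted to 0-360: 51.1 degrees

51.1 degrees


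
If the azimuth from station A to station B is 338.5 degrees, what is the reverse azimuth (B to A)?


back azimuth = (338.5 + 180) mod 360 = 158.5 degrees

158.5 degrees


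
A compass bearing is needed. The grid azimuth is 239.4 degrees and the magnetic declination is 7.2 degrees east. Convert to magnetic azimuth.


magnetic azimuth = grid azimuth - declination (east +ve)
mag_az = 239.4 - 7.2 = 232.2 degrees

232.2 degrees


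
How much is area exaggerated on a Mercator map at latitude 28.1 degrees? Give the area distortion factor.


area_distortion = 1/cos^2(28.1) = 1.285

1.285


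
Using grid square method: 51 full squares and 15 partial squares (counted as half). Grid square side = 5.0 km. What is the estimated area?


effective squares = 51 + 15 * 0.5 = 58.5
area = 58.5 * 25.0 = 1462.5 km^2

1462.5 km^2


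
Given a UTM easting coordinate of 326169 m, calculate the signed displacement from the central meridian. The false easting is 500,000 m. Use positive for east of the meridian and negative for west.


displacement = 326169 - 500000 = -173831 m

-173831 m


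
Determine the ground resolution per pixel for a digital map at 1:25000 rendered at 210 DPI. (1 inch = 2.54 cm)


pixel_cm = 2.54 / 210 ≈ 0.012095 cm
ground = pixel_cm * 25000 / 100 = 2.54 * 25000 / (210 * 100) = 63500 / 21000 ≈ 3.02 m

3.02 m


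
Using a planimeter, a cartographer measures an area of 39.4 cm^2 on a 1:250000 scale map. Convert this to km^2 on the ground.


ground_area = 39.4 * (250000/100)^2 = 246250000.0 m^2 = 246.25 km^2

246.25 km^2


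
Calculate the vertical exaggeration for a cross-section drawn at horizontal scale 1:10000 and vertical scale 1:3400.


VE = horizontal_scale / vertical_scale = 10000 / 3400 ≈ 2.9

2.9x


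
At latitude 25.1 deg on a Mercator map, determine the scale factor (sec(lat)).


SF = 1 / cos(25.1) = 1 / 0.905569 = 1.104

1.104


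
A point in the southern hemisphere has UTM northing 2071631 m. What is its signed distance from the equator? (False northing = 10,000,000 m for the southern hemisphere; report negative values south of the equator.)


For southern: actual = 2071631 - 10000000 = -7928369 m

-7928369 m


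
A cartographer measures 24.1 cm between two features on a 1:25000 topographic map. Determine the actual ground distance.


ground = 24.1 cm * 25000 / 100 = 6025.0 m = 6.025 km

6.025 km


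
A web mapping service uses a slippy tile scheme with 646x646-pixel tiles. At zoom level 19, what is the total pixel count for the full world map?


tiles per axis = 2^19 = 524288
total tiles = 524288^2 = 274877906944
pixels per axis = 524288 * 646 = 338690048
total pixels = 338690048^2 = 114710948614242304

114710948614242304 pixels


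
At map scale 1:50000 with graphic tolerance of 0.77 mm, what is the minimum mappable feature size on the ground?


ground = 0.77 mm * 50000 / 1000 = 38.5 m

38.5 m


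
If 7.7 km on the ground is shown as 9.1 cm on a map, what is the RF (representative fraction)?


ground = 7.7 km = 770000 cm; RF denominator = ground / map = 770000 / 9.1 ≈ 84615; RF = 1:84615

1:84615


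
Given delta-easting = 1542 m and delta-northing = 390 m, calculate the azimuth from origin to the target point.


az = atan2(1542, 390) = 75.8 deg
adjusted to 0-360: 75.8 degrees

75.8 degrees


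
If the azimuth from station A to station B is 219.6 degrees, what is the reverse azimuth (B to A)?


back azimuth = (219.6 + 180) mod 360 = 39.6 degrees

39.6 degrees


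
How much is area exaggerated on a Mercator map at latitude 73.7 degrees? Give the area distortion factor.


area_distortion = 1/cos^2(73.7) = 12.695

12.695


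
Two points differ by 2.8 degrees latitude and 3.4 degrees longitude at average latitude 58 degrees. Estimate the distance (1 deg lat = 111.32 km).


dlat_km = 2.8 * 111.32 = 311.696
dlon_km = 3.4 * 111.32 * cos(58) ≈ 200.568
dist = sqrt(311.696^2 + 200.568^2) ≈ 370.7 km

370.7 km


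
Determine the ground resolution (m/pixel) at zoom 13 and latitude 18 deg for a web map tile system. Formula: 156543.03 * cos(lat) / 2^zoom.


res = 156543.03 * cos(18) / 2^13 = 156543.03 * 0.95105652 / 8192 = 18.17 m/pixel

18.17 m/pixel


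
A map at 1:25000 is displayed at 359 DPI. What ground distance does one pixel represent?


pixel_cm = 2.54 / 359 ≈ 0.007075 cm
ground = pixel_cm * 25000 / 100 = 2.54 * 25000 / (359 * 100) = 63500 / 35900 ≈ 1.77 m

1.77 m


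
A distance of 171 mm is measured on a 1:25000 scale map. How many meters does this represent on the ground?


ground = 171 mm * 25000 / 1000 = 4275.0 m

4275.0 m


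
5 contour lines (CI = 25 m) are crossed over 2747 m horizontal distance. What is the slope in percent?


elevation change = 5 * 25 = 125 m
slope = 125 / 2747 * 100 = 4.6%

4.6%


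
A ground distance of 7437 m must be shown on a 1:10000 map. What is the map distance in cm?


map_cm = 7437 * 100 / 10000 = 74.37 cm

74.37 cm


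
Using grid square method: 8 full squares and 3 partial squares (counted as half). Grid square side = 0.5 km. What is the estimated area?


effective squares = 8 + 3 * 0.5 = 9.5
area = 9.5 * 0.25 = 2.375 km^2

2.375 km^2


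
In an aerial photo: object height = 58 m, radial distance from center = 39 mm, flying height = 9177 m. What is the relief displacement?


d = h * r / H = 58 * 39 / 9177 = 0.25 mm

0.25 mm


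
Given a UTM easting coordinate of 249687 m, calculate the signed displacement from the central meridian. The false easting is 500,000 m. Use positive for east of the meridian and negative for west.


displacement = 249687 - 500000 = -250313 m

-250313 m


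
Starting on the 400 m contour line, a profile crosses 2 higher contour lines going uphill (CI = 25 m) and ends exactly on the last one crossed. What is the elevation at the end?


elevation = 400 + 2 * 25 = 450 m

450 m


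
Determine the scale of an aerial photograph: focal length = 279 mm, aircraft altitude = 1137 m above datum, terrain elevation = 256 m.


scale = f / (H - h) = 279 mm / 881 m = 279 / 881000 = 1:3158

1:3158


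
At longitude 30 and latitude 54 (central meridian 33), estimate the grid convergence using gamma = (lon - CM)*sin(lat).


gamma = (30 - 33) * sin(54) = -3 * 0.809017 = -2.427 degrees

-2.427 degrees


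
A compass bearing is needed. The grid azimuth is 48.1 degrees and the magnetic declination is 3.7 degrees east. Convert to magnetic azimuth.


magnetic azimuth = grid azimuth - declination (east +ve)
mag_az = 48.1 - 3.7 = 44.4 degrees

44.4 degrees


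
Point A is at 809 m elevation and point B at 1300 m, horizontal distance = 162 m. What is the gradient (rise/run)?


gradient = (1300 - 809) / 162 = 491 / 162 = 3.0309

3.0309


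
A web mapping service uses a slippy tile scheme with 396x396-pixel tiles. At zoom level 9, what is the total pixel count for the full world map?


tiles per axis = 2^9 = 512
total tiles = 512^2 = 262144
pixels per axis = 512 * 396 = 202752
total pixels = 202752^2 = 41108373504

41108373504 pixels


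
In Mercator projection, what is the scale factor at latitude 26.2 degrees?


SF = 1 / cos(26.2) = 1 / 0.897258 = 1.115

1.115


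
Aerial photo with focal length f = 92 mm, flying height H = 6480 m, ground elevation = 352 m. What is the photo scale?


scale = f / (H - h) = 92 mm / 6128 m = 92 / 6128000 = 1:66609

1:66609


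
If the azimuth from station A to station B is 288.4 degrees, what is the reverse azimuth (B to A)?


back azimuth = (288.4 + 180) mod 360 = 108.4 degrees

108.4 degrees


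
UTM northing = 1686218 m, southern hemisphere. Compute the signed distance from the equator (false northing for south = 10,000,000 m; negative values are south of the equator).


For southern: actual = 1686218 - 10000000 = -8313782 m

-8313782 m


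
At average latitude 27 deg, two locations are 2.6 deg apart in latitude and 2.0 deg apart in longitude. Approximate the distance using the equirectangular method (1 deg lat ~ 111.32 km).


dlat_km = 2.6 * 111.32 = 289.432
dlon_km = 2.0 * 111.32 * cos(27) ≈ 198.374
dist = sqrt(289.432^2 + 198.374^2) ≈ 350.9 km

350.9 km


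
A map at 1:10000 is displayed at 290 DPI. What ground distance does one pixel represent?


pixel_cm = 2.54 / 290 ≈ 0.008759 cm
ground = pixel_cm * 10000 / 100 = 2.54 * 10000 / (290 * 100) = 25400 / 29000 ≈ 0.88 m

0.88 m


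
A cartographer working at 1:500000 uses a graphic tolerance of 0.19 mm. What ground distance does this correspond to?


ground = 0.19 mm * 500000 / 1000 = 95.0 m

95.0 m


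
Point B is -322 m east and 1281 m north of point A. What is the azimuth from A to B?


az = atan2(-322, 1281) = -14.1 deg
adjusted to 0-360: 345.9 degrees

345.9 degrees


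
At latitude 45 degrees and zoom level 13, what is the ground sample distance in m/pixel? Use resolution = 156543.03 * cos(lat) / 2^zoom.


res = 156543.03 * cos(45) / 2^13 = 156543.03 * 0.70710678 / 8192 = 13.51 m/pixel

13.51 m/pixel


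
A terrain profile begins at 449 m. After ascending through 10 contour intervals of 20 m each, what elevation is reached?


elevation = 449 + 10 * 20 = 649 m

649 m


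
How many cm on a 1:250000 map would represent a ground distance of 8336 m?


map_cm = 8336 * 100 / 250000 = 3.3344 cm ≈ 3.33 cm

3.33 cm


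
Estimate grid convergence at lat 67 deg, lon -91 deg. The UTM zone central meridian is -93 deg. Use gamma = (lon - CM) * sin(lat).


gamma = (-91 - -93) * sin(67) = 2 * 0.920505 = 1.841 degrees

1.841 degrees


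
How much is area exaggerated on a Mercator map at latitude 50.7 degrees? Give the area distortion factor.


area_distortion = 1/cos^2(50.7) = 2.493

2.493


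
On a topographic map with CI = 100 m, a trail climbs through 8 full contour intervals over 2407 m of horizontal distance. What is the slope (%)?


elevation change = 8 * 100 = 800 m
slope = 800 / 2407 * 100 = 33.2%

33.2%


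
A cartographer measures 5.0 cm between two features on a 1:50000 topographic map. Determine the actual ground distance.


ground = 5.0 cm * 50000 / 100 = 2500.0 m = 2.5 km

2.5 km


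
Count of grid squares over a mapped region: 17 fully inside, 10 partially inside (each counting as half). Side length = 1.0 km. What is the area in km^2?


effective squares = 17 + 10 * 0.5 = 22.0
area = 22.0 * 1.0 = 22.0 km^2

22.0 km^2


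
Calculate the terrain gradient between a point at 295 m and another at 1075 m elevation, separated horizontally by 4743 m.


gradient = (1075 - 295) / 4743 = 780 / 4743 = 0.1645

0.1645


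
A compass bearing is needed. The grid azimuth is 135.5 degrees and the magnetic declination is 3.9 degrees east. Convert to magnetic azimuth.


magnetic azimuth = grid azimuth - declination (east +ve)
mag_az = 135.5 - 3.9 = 131.6 degrees

131.6 degrees


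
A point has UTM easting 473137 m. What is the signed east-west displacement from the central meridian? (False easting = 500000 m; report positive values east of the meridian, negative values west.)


displacement = 473137 - 500000 = -26863 m

-26863 m


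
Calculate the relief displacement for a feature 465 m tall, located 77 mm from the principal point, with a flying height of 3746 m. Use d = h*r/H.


d = h * r / H = 465 * 77 / 3746 = 9.56 mm

9.56 mm


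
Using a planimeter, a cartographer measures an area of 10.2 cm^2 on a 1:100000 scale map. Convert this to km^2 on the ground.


ground_area = 10.2 * (100000/100)^2 = 10200000.0 m^2 = 10.2 km^2

10.2 km^2


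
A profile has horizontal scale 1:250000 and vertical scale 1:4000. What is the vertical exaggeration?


VE = horizontal_scale / vertical_scale = 250000 / 4000 = 62.5

62.5x


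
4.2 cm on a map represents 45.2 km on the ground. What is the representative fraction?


ground = 45.2 km = 4520000 cm; RF denominator = ground / map = 4520000 / 4.2 ≈ 1076190; RF = 1:1076190

1:1076190


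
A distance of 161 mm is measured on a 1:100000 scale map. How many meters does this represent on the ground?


ground = 161 mm * 100000 / 1000 = 16100.0 m

16100.0 m


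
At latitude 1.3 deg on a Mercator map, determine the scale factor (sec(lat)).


SF = 1 / cos(1.3) = 1 / 0.999743 = 1.0

1.0


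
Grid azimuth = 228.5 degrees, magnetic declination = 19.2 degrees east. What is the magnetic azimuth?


magnetic azimuth = grid azimuth - declination (east +ve)
mag_az = 228.5 - 19.2 = 209.3 degrees

209.3 degrees


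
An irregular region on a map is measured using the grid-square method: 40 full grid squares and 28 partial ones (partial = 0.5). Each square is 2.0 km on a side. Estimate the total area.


effective squares = 40 + 28 * 0.5 = 54.0
area = 54.0 * 4.0 = 216.0 km^2

216.0 km^2


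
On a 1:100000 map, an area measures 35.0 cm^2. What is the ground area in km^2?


ground_area = 35.0 * (100000/100)^2 = 35000000.0 m^2 = 35.0 km^2

35.0 km^2


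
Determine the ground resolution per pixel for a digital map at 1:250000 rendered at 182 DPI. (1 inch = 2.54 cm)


pixel_cm = 2.54 / 182 ≈ 0.013956 cm
ground = pixel_cm * 250000 / 100 = 2.54 * 250000 / (182 * 100) = 635000 / 18200 ≈ 34.89 m

34.89 m


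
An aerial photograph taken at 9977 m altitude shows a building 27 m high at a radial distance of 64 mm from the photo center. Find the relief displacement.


d = h * r / H = 27 * 64 / 9977 = 0.17 mm

0.17 mm


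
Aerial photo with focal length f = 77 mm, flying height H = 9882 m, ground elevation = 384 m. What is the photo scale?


scale = f / (H - h) = 77 mm / 9498 m = 77 / 9498000 = 1:123351

1:123351


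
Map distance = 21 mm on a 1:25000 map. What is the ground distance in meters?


ground = 21 mm * 25000 / 1000 = 525.0 m

525.0 m


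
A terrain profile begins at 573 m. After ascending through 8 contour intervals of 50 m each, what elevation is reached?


elevation = 573 + 8 * 50 = 973 m

973 m


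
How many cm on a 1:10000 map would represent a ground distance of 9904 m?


map_cm = 9904 * 100 / 10000 = 99.04 cm

99.04 cm


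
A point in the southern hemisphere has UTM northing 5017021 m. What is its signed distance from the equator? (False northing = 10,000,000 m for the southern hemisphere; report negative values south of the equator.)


For southern: actual = 5017021 - 10000000 = -4982979 m

-4982979 m


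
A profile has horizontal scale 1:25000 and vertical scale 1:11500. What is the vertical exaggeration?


VE = horizontal_scale / vertical_scale = 25000 / 11500 ≈ 2.2

2.2x


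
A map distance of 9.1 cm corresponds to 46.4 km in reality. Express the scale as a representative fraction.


ground = 46.4 km = 4640000 cm; RF denominator = ground / map = 4640000 / 9.1 ≈ 509890; RF = 1:509890

1:509890


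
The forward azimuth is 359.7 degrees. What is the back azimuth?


back azimuth = (359.7 + 180) mod 360 = 179.7 degrees

179.7 degrees


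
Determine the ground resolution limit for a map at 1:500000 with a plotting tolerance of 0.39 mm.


ground = 0.39 mm * 500000 / 1000 = 195.0 m

195.0 m


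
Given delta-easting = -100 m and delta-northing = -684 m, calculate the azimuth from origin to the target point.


az = atan2(-100, -684) = -171.7 deg
adjusted to 0-360: 188.3 degrees

188.3 degrees


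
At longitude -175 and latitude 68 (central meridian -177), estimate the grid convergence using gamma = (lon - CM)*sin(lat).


gamma = (-175 - -177) * sin(68) = 2 * 0.927184 = 1.854 degrees

1.854 degrees


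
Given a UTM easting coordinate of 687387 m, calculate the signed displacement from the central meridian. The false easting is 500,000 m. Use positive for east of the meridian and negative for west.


displacement = 687387 - 500000 = 187387 m

187387 m


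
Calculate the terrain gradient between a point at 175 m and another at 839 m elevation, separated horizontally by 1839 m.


gradient = (839 - 175) / 1839 = 664 / 1839 = 0.3611

0.3611


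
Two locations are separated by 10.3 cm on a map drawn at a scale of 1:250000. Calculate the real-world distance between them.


ground = 10.3 cm * 250000 / 100 = 25750.0 m = 25.75 km

25.75 km


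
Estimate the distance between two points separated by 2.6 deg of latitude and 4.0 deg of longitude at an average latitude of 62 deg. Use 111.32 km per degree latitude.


dlat_km = 2.6 * 111.32 = 289.432
dlon_km = 4.0 * 111.32 * cos(62) ≈ 209.046
dist = sqrt(289.432^2 + 209.046^2) ≈ 357.0 km

357.0 km


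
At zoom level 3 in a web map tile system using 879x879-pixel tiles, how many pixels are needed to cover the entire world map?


tiles per axis = 2^3 = 8
total tiles = 8^2 = 64
pixels per axis = 8 * 879 = 7032
total pixels = 7032^2 = 49449024

49449024 pixels


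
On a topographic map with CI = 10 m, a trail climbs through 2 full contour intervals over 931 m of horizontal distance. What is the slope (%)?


elevation change = 2 * 10 = 20 m
slope = 20 / 931 * 100 = 2.1%

2.1%


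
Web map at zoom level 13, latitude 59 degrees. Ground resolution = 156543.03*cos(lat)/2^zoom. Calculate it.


res = 156543.03 * cos(59) / 2^13 = 156543.03 * 0.51503807 / 8192 = 9.84 m/pixel

9.84 m/pixel


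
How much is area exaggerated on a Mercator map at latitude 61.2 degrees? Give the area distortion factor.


area_distortion = 1/cos^2(61.2) = 4.309

4.309


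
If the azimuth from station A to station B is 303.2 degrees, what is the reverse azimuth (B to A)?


back azimuth = (303.2 + 180) mod 360 = 123.2 degrees

123.2 degrees


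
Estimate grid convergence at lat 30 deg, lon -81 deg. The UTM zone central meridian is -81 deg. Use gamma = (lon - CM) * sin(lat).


gamma = (-81 - -81) * sin(30) = 0 * 0.5 = 0.0 degrees

0.0 degrees


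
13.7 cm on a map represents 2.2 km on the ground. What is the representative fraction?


ground = 2.2 km = 220000 cm; RF denominator = ground / map = 220000 / 13.7 ≈ 16058; RF = 1:16058

1:16058


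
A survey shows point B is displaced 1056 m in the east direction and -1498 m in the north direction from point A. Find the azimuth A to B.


az = atan2(1056, -1498) = 144.8 deg
adjusted to 0-360: 144.8 degrees

144.8 degrees


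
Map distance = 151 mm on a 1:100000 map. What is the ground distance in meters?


ground = 151 mm * 100000 / 1000 = 15100.0 m

15100.0 m


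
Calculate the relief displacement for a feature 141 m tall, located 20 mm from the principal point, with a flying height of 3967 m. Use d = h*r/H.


d = h * r / H = 141 * 20 / 3967 = 0.71 mm

0.71 mm


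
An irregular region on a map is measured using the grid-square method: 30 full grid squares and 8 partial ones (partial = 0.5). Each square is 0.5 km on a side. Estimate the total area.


effective squares = 30 + 8 * 0.5 = 34.0
area = 34.0 * 0.25 = 8.5 km^2

8.5 km^2


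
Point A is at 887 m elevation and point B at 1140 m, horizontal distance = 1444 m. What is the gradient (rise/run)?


gradient = (1140 - 887) / 1444 = 253 / 1444 = 0.1752

0.1752


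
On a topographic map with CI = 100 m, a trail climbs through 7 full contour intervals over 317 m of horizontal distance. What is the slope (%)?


elevation change = 7 * 100 = 700 m
slope = 700 / 317 * 100 = 220.8%

220.8%


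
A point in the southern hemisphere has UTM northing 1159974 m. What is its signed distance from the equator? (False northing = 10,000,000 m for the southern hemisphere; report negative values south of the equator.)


For southern: actual = 1159974 - 10000000 = -8840026 m

-8840026 m


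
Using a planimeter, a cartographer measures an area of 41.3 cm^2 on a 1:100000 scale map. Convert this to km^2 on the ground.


ground_area = 41.3 * (100000/100)^2 = 41300000.0 m^2 = 41.3 km^2

41.3 km^2


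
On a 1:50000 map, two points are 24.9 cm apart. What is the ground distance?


ground = 24.9 cm * 50000 / 100 = 12450.0 m = 12.45 km

12.45 km


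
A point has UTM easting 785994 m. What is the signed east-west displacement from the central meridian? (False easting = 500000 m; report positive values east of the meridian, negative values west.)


displacement = 785994 - 500000 = 285994 m

285994 m


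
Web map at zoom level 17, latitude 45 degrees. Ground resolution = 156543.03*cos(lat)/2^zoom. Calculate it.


res = 156543.03 * cos(45) / 2^17 = 156543.03 * 0.70710678 / 131072 = 0.84 m/pixel

0.84 m/pixel


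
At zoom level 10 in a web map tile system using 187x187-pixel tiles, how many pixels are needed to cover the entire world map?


tiles per axis = 2^10 = 1024
total tiles = 1024^2 = 1048576
pixels per axis = 1024 * 187 = 191488
total pixels = 191488^2 = 36667654144

36667654144 pixels


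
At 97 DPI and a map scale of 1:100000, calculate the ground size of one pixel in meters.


pixel_cm = 2.54 / 97 ≈ 0.026186 cm
ground = pixel_cm * 100000 / 100 = 2.54 * 100000 / (97 * 100) = 254000 / 9700 ≈ 26.19 m

26.19 m


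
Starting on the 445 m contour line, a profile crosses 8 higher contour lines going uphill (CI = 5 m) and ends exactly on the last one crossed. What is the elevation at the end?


elevation = 445 + 8 * 5 = 485 m

485 m


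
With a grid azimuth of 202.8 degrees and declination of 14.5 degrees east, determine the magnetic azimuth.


magnetic azimuth = grid azimuth - declination (east +ve)
mag_az = 202.8 - 14.5 = 188.3 degrees

188.3 degrees


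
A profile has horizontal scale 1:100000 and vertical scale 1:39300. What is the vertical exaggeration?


VE = horizontal_scale / vertical_scale = 100000 / 39300 ≈ 2.5

2.5x


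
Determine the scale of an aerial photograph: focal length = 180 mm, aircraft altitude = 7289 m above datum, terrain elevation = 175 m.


scale = f / (H - h) = 180 mm / 7114 m = 180 / 7114000 = 1:39522

1:39522


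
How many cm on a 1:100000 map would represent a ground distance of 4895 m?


map_cm = 4895 * 100 / 100000 = 4.895 cm ≈ 4.9 cm

4.9 cm


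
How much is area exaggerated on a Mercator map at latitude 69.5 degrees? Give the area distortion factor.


area_distortion = 1/cos^2(69.5) = 8.154

8.154


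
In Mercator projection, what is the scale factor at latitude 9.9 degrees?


SF = 1 / cos(9.9) = 1 / 0.985109 = 1.015

1.015


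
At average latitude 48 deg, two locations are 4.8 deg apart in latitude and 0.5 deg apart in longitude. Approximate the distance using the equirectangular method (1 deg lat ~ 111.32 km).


dlat_km = 4.8 * 111.32 = 534.336
dlon_km = 0.5 * 111.32 * cos(48) ≈ 37.244
dist = sqrt(534.336^2 + 37.244^2) ≈ 535.6 km

535.6 km


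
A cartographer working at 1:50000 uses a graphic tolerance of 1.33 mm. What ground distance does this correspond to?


ground = 1.33 mm * 50000 / 1000 = 66.5 m

66.5 m


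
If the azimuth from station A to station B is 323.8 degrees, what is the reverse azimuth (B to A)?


back azimuth = (323.8 + 180) mod 360 = 143.8 degrees

143.8 degrees


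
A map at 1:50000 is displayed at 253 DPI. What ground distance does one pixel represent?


pixel_cm = 2.54 / 253 ≈ 0.01004 cm
ground = pixel_cm * 50000 / 100 = 2.54 * 50000 / (253 * 100) = 127000 / 25300 ≈ 5.02 m

5.02 m


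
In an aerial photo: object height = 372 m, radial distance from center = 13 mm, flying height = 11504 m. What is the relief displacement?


d = h * r / H = 372 * 13 / 11504 = 0.42 mm

0.42 mm


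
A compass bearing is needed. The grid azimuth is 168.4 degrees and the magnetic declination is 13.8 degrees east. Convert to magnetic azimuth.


magnetic azimuth = grid azimuth - declination (east +ve)
mag_az = 168.4 - 13.8 = 154.6 degrees

154.6 degrees


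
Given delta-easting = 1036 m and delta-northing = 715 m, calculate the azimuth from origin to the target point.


az = atan2(1036, 715) = 55.4 deg
adjusted to 0-360: 55.4 degrees

55.4 degrees


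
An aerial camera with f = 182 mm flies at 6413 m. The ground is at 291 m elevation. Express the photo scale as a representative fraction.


scale = f / (H - h) = 182 mm / 6122 m = 182 / 6122000 = 1:33637

1:33637


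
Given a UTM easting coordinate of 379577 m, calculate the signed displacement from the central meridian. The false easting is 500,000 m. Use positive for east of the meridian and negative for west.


displacement = 379577 - 500000 = -120423 m

-120423 m


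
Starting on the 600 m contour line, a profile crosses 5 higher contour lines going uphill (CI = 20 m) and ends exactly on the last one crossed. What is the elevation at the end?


elevation = 600 + 5 * 20 = 700 m

700 m
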